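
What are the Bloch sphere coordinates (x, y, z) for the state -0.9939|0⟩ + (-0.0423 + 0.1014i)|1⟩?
(0.08408, -0.2016, 0.9758)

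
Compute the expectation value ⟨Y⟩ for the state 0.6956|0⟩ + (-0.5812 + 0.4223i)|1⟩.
0.5875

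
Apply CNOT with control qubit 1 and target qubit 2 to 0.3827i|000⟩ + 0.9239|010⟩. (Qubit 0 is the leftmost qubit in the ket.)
0.3827i|000⟩ + 0.9239|011⟩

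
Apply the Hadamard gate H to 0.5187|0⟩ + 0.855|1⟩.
0.9714|0⟩ - 0.2378|1⟩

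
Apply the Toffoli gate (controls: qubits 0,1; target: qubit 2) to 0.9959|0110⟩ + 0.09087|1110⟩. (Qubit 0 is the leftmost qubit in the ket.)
0.9959|0110⟩ + 0.09087|1100⟩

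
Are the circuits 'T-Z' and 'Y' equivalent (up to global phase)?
No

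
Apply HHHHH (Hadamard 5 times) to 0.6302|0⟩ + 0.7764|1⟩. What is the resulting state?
0.9946|0⟩ - 0.1034|1⟩

H² = I, so H^5 = H: a single Hadamard. With (a, b) = (0.6302, 0.7764), H gives ((a + b)/√2, (a − b)/√2) = (0.9946, -0.1034).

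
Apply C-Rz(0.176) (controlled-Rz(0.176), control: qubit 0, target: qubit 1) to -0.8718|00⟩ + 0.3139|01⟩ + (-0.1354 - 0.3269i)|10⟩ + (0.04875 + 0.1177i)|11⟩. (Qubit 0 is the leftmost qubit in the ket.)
-0.8718|00⟩ + 0.3139|01⟩ + (-0.1636 - 0.3137i)|10⟩ + (0.03822 + 0.1215i)|11⟩

C-Rz(0.176) leaves the control-|0⟩ kets |00⟩, |01⟩ unchanged and applies Rz(0.176) to qubit 1 on the control-|1⟩ pair (|10⟩, |11⟩).
Rz(0.176) = [[e^(−iθ/2), 0], [0, e^(iθ/2)]] with e^(±iθ/2) = cos(θ/2) ± i·sin(θ/2); θ = 0.176, cos(θ/2) ≈ 0.99613, sin(θ/2) ≈ 0.0878865.
With a = amp(|10⟩) = (-0.1354 - 0.3269i) and b = amp(|11⟩) = (0.04875 + 0.1177i):
new amp(|10⟩) = (0.99613 - 0.0878865i)·a = (-0.1636 - 0.3137i)
new amp(|11⟩) = (0.99613 + 0.0878865i)·b = (0.03822 + 0.1215i)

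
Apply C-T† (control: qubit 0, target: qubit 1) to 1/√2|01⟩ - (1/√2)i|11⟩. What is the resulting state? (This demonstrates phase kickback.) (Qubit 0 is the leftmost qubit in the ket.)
1/√2|01⟩ + (-1/2 - (1/2)i)|11⟩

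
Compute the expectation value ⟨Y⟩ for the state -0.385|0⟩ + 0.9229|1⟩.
0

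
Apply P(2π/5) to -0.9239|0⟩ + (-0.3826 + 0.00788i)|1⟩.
-0.9239|0⟩ + (-0.1257 - 0.3614i)|1⟩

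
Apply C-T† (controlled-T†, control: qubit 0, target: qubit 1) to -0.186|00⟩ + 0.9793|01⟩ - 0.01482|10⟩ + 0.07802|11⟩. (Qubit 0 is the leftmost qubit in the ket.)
-0.186|00⟩ + 0.9793|01⟩ - 0.01482|10⟩ + (0.05517 - 0.05517i)|11⟩

C-T† leaves the control-|0⟩ kets |00⟩, |01⟩ unchanged and applies T† to qubit 1 on the control-|1⟩ pair (|10⟩, |11⟩).
T† = [[1, 0], [0, (1/√2 - (1/√2)i)]].
With a = amp(|10⟩) = -0.01482 and b = amp(|11⟩) = 0.07802:
new amp(|10⟩) = (1)·a = -0.01482
new amp(|11⟩) = (1/√2 - (1/√2)i)·b = (0.05517 - 0.05517i)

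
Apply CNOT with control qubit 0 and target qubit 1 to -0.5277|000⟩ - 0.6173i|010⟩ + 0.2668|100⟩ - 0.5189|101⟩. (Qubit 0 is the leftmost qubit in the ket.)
-0.5277|000⟩ - 0.6173i|010⟩ + 0.2668|110⟩ - 0.5189|111⟩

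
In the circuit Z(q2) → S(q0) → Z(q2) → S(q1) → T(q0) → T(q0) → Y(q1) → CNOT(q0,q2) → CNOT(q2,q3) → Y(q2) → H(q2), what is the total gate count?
11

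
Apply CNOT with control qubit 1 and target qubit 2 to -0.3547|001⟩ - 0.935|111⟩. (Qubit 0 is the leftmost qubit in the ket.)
-0.3547|001⟩ - 0.935|110⟩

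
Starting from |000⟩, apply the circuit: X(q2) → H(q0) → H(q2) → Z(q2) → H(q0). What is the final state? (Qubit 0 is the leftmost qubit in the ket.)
1/√2|000⟩ + 1/√2|001⟩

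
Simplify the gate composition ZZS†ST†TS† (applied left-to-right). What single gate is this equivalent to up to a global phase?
S†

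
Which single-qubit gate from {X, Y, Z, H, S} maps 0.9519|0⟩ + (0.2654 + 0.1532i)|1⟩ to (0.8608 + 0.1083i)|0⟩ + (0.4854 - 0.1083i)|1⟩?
H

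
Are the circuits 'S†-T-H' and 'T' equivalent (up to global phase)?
No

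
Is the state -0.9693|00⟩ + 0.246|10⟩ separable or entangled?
Separable

Writing the state as a|00⟩ + b|01⟩ + c|10⟩ + d|11⟩, it is a product state iff ad − bc = 0.
Here (a, b, c, d) = (-0.9693, 0, 0.246, 0): ad − bc = (-0.9693)(0) − (0)(0.246) = 0, so the state is separable.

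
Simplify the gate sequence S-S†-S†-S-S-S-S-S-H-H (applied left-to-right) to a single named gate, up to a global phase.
I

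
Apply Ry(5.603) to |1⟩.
-0.3336|0⟩ - 0.9427|1⟩

Ry(5.603) = [[cos(θ/2), −sin(θ/2)], [sin(θ/2), cos(θ/2)]]; θ = 5.603, cos(θ/2) ≈ -0.942724, sin(θ/2) ≈ 0.333574.
With a = amp(|0⟩) = 0 and b = amp(|1⟩) = 1:
new amp(|0⟩) = (-0.942724)·a + (-0.333574)·b = -0.3336
new amp(|1⟩) = (0.333574)·a + (-0.942724)·b = -0.9427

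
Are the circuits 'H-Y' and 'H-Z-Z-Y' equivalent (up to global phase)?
Yes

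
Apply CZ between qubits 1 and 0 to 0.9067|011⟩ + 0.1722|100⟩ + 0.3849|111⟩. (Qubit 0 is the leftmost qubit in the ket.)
0.9067|011⟩ + 0.1722|100⟩ - 0.3849|111⟩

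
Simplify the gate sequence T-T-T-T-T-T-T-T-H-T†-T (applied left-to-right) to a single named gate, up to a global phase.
H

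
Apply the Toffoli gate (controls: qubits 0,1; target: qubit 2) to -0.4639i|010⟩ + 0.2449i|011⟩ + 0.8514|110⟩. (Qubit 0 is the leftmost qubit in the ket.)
-0.4639i|010⟩ + 0.2449i|011⟩ + 0.8514|111⟩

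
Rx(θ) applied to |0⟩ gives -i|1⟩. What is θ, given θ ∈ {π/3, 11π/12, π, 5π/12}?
π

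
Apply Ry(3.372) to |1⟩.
-0.9934|0⟩ - 0.1149|1⟩

Ry(3.372) = [[cos(θ/2), −sin(θ/2)], [sin(θ/2), cos(θ/2)]]; θ = 3.372, cos(θ/2) ≈ -0.114949, sin(θ/2) ≈ 0.993371.
With a = amp(|0⟩) = 0 and b = amp(|1⟩) = 1:
new amp(|0⟩) = (-0.114949)·a + (-0.993371)·b = -0.9934
new amp(|1⟩) = (0.993371)·a + (-0.114949)·b = -0.1149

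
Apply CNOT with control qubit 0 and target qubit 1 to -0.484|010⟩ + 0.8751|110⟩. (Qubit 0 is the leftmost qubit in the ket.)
-0.484|010⟩ + 0.8751|100⟩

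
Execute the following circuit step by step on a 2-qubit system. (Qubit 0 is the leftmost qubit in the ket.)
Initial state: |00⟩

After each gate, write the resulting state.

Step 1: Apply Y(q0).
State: i|10⟩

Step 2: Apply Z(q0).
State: -i|10⟩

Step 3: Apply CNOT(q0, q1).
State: -i|11⟩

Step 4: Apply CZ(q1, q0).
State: i|11⟩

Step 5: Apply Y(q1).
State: |10⟩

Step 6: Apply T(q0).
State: (1/√2 + (1/√2)i)|10⟩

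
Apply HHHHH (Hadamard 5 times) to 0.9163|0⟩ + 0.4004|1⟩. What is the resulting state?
0.931|0⟩ + 0.3648|1⟩

H² = I, so H^5 = H: a single Hadamard. With (a, b) = (0.9163, 0.4004), H gives ((a + b)/√2, (a − b)/√2) = (0.931, 0.3648).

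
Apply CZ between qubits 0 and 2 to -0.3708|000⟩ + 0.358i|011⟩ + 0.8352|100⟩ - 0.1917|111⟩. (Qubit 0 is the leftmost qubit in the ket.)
-0.3708|000⟩ + 0.358i|011⟩ + 0.8352|100⟩ + 0.1917|111⟩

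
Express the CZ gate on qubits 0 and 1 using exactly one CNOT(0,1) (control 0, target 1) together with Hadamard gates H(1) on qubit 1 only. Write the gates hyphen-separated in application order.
H(1)-CNOT(0,1)-H(1)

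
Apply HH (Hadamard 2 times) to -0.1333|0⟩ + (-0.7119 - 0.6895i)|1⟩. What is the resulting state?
-0.1333|0⟩ + (-0.7119 - 0.6895i)|1⟩

H² = I, so an even number of Hadamards cancels: H^2 = I and the state is unchanged.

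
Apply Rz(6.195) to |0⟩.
(-0.999 - 0.04408i)|0⟩

Rz(6.195) = [[e^(−iθ/2), 0], [0, e^(iθ/2)]] with e^(±iθ/2) = cos(θ/2) ± i·sin(θ/2); θ = 6.195, cos(θ/2) ≈ -0.999028, sin(θ/2) ≈ 0.0440784.
With a = amp(|0⟩) = 1 and b = amp(|1⟩) = 0:
new amp(|0⟩) = (-0.999028 - 0.0440784i)·a = (-0.999 - 0.04408i)
new amp(|1⟩) = (-0.999028 + 0.0440784i)·b = 0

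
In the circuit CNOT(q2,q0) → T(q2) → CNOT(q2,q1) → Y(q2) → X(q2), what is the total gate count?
5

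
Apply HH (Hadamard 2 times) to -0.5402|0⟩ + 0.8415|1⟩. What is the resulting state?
-0.5402|0⟩ + 0.8415|1⟩

H² = I, so an even number of Hadamards cancels: H^2 = I and the state is unchanged.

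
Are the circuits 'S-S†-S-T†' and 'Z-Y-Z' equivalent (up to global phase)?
No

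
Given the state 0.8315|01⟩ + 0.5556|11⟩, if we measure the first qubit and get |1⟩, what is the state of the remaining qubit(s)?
|1⟩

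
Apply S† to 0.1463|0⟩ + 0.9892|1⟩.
0.1463|0⟩ - 0.9892i|1⟩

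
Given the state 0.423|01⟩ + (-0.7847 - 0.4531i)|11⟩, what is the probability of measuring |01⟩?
0.1789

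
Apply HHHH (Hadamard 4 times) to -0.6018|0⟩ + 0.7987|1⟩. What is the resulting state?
-0.6018|0⟩ + 0.7987|1⟩

H² = I, so an even number of Hadamards cancels: H^4 = I and the state is unchanged.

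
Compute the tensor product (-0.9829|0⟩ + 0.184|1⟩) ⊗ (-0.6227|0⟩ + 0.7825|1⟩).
0.6121|00⟩ - 0.7691|01⟩ - 0.1146|10⟩ + 0.144|11⟩

amp(|b₁b₂…⟩) = product of the factor amplitudes for bits b₁, b₂, …; only kets whose every factor amplitude is nonzero survive.
|00⟩: (-0.9829)(-0.6227) = 0.6121
|01⟩: (-0.9829)(0.7825) = -0.7691
|10⟩: (0.184)(-0.6227) = -0.1146
|11⟩: (0.184)(0.7825) = 0.144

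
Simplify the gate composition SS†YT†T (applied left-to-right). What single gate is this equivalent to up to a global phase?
Y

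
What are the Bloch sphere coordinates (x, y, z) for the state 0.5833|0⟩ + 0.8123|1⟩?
(0.9476, 0, -0.3196)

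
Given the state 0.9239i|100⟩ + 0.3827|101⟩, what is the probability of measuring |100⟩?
0.8536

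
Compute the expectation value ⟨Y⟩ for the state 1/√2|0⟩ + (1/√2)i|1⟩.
1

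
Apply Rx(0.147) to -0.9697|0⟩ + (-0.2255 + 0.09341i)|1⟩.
(-0.9602 + 0.01656i)|0⟩ + (-0.2249 + 0.1644i)|1⟩

Rx(0.147) = [[cos(θ/2), −i·sin(θ/2)], [−i·sin(θ/2), cos(θ/2)]]; θ = 0.147, cos(θ/2) ≈ 0.9973, sin(θ/2) ≈ 0.0734338.
With a = amp(|0⟩) = -0.9697 and b = amp(|1⟩) = (-0.2255 + 0.09341i):
new amp(|0⟩) = (0.9973)·a + (-0.0734338i)·b = (-0.9602 + 0.01656i)
new amp(|1⟩) = (-0.0734338i)·a + (0.9973)·b = (-0.2249 + 0.1644i)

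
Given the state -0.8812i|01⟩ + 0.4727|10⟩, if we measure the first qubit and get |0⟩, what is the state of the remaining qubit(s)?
-i|1⟩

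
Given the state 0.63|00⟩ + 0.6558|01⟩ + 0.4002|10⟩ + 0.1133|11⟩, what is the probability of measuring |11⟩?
0.01284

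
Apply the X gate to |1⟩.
|0⟩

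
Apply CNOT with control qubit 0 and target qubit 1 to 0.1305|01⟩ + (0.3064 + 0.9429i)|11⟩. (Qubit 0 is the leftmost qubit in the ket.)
0.1305|01⟩ + (0.3064 + 0.9429i)|10⟩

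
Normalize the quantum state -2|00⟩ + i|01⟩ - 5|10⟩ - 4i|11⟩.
-0.2949|00⟩ + 0.1474i|01⟩ - 0.7372|10⟩ - 0.5898i|11⟩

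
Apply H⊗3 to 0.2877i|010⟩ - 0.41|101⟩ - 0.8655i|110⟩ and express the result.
(-0.145 - 0.2043i)|000⟩ + (0.145 - 0.2043i)|001⟩ + (-0.145 + 0.2043i)|010⟩ + (0.145 + 0.2043i)|011⟩ + (0.145 + 0.4077i)|100⟩ + (-0.145 + 0.4077i)|101⟩ + (0.145 - 0.4077i)|110⟩ + (-0.145 - 0.4077i)|111⟩

H⊗3 gives amp(|y⟩) = (1/2√2) Σ_x (−1)^(x·y) amp(|x⟩), where x·y is the number of positions in which both x and y have a 1.
|000⟩: (0.2877i - 0.41 - 0.8655i)/(2√2) = (-0.145 - 0.2043i)
|001⟩: (0.2877i + 0.41 - 0.8655i)/(2√2) = (0.145 - 0.2043i)
|010⟩: (-0.2877i - 0.41 + 0.8655i)/(2√2) = (-0.145 + 0.2043i)
|011⟩: (-0.2877i + 0.41 + 0.8655i)/(2√2) = (0.145 + 0.2043i)
|100⟩: (0.2877i + 0.41 + 0.8655i)/(2√2) = (0.145 + 0.4077i)
|101⟩: (0.2877i - 0.41 + 0.8655i)/(2√2) = (-0.145 + 0.4077i)
|110⟩: (-0.2877i + 0.41 - 0.8655i)/(2√2) = (0.145 - 0.4077i)
|111⟩: (-0.2877i - 0.41 - 0.8655i)/(2√2) = (-0.145 - 0.4077i)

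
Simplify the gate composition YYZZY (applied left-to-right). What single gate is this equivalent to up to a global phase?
Y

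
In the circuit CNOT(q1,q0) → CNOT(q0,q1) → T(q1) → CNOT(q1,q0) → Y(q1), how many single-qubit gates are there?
2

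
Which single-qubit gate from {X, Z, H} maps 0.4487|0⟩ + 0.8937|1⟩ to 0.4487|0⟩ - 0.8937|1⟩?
Z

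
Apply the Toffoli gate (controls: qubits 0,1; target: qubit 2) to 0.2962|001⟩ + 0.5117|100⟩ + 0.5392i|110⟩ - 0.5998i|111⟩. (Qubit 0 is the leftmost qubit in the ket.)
0.2962|001⟩ + 0.5117|100⟩ - 0.5998i|110⟩ + 0.5392i|111⟩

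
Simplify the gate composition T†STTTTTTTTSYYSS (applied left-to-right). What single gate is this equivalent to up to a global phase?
T†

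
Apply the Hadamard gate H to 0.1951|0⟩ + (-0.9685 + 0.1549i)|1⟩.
(-0.5469 + 0.1095i)|0⟩ + (0.8228 - 0.1095i)|1⟩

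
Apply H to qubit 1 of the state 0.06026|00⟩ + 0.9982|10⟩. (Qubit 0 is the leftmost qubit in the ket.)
0.04261|00⟩ + 0.04261|01⟩ + 0.7058|10⟩ + 0.7058|11⟩

H on qubit 1 mixes each pair of kets that differ only in qubit 1: amplitudes (a, b) of (|…0…⟩, |…1…⟩) become ((a + b)/√2, (a − b)/√2). Kets absent from the input have amplitude 0.
(|00⟩, |01⟩): (a, b) = (0.06026, 0) → (0.04261, 0.04261)
(|10⟩, |11⟩): (a, b) = (0.9982, 0) → (0.7058, 0.7058)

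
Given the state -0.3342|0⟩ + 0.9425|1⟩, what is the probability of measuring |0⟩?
0.1117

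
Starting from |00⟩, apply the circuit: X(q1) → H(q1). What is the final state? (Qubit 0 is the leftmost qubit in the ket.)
1/√2|00⟩ - 1/√2|01⟩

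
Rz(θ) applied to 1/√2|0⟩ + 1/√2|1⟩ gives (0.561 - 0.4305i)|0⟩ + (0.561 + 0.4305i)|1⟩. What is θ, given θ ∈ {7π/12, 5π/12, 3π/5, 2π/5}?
5π/12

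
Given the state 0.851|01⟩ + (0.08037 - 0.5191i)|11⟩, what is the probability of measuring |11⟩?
0.2759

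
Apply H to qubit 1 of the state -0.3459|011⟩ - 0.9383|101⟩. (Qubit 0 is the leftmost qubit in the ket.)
-0.2446|001⟩ + 0.2446|011⟩ - 0.6635|101⟩ - 0.6635|111⟩

H on qubit 1 mixes each pair of kets that differ only in qubit 1: amplitudes (a, b) of (|…0…⟩, |…1…⟩) become ((a + b)/√2, (a − b)/√2). Kets absent from the input have amplitude 0.
(|001⟩, |011⟩): (a, b) = (0, -0.3459) → (-0.2446, 0.2446)
(|101⟩, |111⟩): (a, b) = (-0.9383, 0) → (-0.6635, -0.6635)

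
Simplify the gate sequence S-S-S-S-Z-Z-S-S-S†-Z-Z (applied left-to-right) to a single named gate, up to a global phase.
S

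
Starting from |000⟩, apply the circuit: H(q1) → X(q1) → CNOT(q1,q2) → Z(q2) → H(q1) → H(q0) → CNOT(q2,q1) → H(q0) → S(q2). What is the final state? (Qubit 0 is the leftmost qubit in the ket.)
1/2|000⟩ + (1/2)i|001⟩ + 1/2|010⟩ - (1/2)i|011⟩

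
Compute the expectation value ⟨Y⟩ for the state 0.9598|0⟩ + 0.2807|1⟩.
0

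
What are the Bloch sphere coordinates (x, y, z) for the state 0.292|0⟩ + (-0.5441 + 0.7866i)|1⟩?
(-0.3178, 0.4594, -0.8295)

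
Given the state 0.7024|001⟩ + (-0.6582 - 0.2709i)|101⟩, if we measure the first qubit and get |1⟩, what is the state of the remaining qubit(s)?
(-0.9247 - 0.3806i)|01⟩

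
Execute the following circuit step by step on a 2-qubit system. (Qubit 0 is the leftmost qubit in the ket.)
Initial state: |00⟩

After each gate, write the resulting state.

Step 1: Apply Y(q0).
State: i|10⟩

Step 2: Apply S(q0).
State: -|10⟩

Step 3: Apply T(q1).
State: -|10⟩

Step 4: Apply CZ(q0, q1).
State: -|10⟩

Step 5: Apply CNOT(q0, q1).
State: -|11⟩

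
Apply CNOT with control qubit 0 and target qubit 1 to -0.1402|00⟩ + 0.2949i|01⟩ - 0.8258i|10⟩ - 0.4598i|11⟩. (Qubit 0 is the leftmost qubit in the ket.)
-0.1402|00⟩ + 0.2949i|01⟩ - 0.4598i|10⟩ - 0.8258i|11⟩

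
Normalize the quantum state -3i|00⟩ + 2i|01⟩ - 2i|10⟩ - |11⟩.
-(1/√2)i|00⟩ + 0.4714i|01⟩ - 0.4714i|10⟩ - 0.2357|11⟩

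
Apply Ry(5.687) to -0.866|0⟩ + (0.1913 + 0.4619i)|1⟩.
(0.7716 - 0.1357i)|0⟩ + (-0.4372 - 0.4415i)|1⟩

Ry(5.687) = [[cos(θ/2), −sin(θ/2)], [sin(θ/2), cos(θ/2)]]; θ = 5.687, cos(θ/2) ≈ -0.955898, sin(θ/2) ≈ 0.293698.
With a = amp(|0⟩) = -0.866 and b = amp(|1⟩) = (0.1913 + 0.4619i):
new amp(|0⟩) = (-0.955898)·a + (-0.293698)·b = (0.7716 - 0.1357i)
new amp(|1⟩) = (0.293698)·a + (-0.955898)·b = (-0.4372 - 0.4415i)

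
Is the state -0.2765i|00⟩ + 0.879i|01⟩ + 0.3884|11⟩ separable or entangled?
Entangled

Writing the state as a|00⟩ + b|01⟩ + c|10⟩ + d|11⟩, it is a product state iff ad − bc = 0.
Here (a, b, c, d) = (-0.2765i, 0.879i, 0, 0.3884): ad − bc = (-0.2765i)(0.3884) − (0.879i)(0) = -0.1074i ≠ 0, so the state is entangled.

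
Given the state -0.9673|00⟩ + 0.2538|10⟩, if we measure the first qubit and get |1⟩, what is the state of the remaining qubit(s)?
|0⟩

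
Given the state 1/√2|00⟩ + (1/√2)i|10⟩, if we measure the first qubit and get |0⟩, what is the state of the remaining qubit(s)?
|0⟩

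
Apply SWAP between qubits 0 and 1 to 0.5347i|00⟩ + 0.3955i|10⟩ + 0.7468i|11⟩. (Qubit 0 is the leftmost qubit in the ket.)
0.5347i|00⟩ + 0.3955i|01⟩ + 0.7468i|11⟩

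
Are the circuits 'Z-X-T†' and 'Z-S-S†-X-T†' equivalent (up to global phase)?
Yes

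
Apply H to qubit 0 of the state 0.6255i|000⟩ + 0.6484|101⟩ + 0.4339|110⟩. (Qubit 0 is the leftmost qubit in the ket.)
0.4423i|000⟩ + 0.4585|001⟩ + 0.3068|010⟩ + 0.4423i|100⟩ - 0.4585|101⟩ - 0.3068|110⟩

H on qubit 0 mixes each pair of kets that differ only in qubit 0: amplitudes (a, b) of (|…0…⟩, |…1…⟩) become ((a + b)/√2, (a − b)/√2). Kets absent from the input have amplitude 0.
(|000⟩, |100⟩): (a, b) = (0.6255i, 0) → (0.4423i, 0.4423i)
(|001⟩, |101⟩): (a, b) = (0, 0.6484) → (0.4585, -0.4585)
(|010⟩, |110⟩): (a, b) = (0, 0.4339) → (0.3068, -0.3068)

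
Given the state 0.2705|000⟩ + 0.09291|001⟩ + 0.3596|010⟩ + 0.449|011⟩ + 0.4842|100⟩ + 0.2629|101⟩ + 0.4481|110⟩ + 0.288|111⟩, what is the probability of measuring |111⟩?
0.08294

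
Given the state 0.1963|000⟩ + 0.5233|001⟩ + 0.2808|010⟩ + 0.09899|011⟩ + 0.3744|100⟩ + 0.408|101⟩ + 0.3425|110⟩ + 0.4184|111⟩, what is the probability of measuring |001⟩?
0.2738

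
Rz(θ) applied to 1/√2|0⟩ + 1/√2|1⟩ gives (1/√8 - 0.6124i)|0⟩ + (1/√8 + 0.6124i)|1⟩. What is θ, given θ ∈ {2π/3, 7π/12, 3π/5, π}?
2π/3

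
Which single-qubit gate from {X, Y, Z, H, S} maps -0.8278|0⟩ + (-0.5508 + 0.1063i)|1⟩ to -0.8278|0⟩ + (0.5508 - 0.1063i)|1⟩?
Z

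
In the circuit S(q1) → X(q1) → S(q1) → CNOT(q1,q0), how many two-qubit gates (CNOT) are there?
1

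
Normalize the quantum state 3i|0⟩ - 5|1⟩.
0.5145i|0⟩ - 0.8575|1⟩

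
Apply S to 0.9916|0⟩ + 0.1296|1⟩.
0.9916|0⟩ + 0.1296i|1⟩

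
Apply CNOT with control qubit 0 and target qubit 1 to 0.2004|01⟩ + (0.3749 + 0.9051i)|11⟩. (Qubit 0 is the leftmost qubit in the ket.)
0.2004|01⟩ + (0.3749 + 0.9051i)|10⟩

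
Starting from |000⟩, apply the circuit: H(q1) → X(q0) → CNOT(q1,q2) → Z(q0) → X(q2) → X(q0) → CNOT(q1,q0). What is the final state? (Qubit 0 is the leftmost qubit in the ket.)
-1/√2|001⟩ - 1/√2|110⟩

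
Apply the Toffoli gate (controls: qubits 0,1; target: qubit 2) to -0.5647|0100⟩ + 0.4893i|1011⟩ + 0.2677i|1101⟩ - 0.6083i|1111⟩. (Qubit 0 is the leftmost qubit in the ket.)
-0.5647|0100⟩ + 0.4893i|1011⟩ - 0.6083i|1101⟩ + 0.2677i|1111⟩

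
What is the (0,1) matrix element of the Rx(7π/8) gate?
-0.9808i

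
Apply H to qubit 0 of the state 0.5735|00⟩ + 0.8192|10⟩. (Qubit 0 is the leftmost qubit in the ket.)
0.9848|00⟩ - 0.1737|10⟩

H on qubit 0 mixes each pair of kets that differ only in qubit 0: amplitudes (a, b) of (|…0…⟩, |…1…⟩) become ((a + b)/√2, (a − b)/√2). Kets absent from the input have amplitude 0.
(|00⟩, |10⟩): (a, b) = (0.5735, 0.8192) → (0.9848, -0.1737)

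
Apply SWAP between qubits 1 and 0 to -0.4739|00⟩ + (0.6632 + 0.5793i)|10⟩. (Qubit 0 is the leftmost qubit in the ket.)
-0.4739|00⟩ + (0.6632 + 0.5793i)|01⟩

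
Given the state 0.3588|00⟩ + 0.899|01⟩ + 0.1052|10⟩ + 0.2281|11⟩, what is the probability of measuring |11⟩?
0.05203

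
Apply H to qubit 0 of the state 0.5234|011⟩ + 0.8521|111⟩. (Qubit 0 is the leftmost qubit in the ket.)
0.9726|011⟩ - 0.2324|111⟩

H on qubit 0 mixes each pair of kets that differ only in qubit 0: amplitudes (a, b) of (|…0…⟩, |…1…⟩) become ((a + b)/√2, (a − b)/√2). Kets absent from the input have amplitude 0.
(|011⟩, |111⟩): (a, b) = (0.5234, 0.8521) → (0.9726, -0.2324)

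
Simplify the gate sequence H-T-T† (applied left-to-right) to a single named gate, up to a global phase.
H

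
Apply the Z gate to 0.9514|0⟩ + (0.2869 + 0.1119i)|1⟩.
0.9514|0⟩ + (-0.2869 - 0.1119i)|1⟩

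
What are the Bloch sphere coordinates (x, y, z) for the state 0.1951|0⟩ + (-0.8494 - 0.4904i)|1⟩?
(-0.3314, -0.1914, -0.9239)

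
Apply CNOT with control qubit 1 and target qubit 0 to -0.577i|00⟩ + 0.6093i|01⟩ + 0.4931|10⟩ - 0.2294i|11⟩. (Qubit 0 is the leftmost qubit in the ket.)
-0.577i|00⟩ - 0.2294i|01⟩ + 0.4931|10⟩ + 0.6093i|11⟩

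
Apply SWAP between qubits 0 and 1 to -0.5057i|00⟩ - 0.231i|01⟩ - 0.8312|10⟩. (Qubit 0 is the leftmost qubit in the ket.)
-0.5057i|00⟩ - 0.8312|01⟩ - 0.231i|10⟩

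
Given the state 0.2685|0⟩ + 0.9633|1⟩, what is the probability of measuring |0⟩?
0.07209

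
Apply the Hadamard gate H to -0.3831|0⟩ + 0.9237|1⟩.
0.3823|0⟩ - 0.924|1⟩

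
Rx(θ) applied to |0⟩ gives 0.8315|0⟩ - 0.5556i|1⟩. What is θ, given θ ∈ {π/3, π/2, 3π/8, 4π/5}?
3π/8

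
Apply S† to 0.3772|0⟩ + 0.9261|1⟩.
0.3772|0⟩ - 0.9261i|1⟩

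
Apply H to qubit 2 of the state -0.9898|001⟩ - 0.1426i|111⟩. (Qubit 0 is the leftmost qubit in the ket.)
-0.6999|000⟩ + 0.6999|001⟩ - 0.1008i|110⟩ + 0.1008i|111⟩

H on qubit 2 mixes each pair of kets that differ only in qubit 2: amplitudes (a, b) of (|…0…⟩, |…1…⟩) become ((a + b)/√2, (a − b)/√2). Kets absent from the input have amplitude 0.
(|000⟩, |001⟩): (a, b) = (0, -0.9898) → (-0.6999, 0.6999)
(|110⟩, |111⟩): (a, b) = (0, -0.1426i) → (-0.1008i, 0.1008i)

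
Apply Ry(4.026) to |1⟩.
-0.9038|0⟩ - 0.4279|1⟩

Ry(4.026) = [[cos(θ/2), −sin(θ/2)], [sin(θ/2), cos(θ/2)]]; θ = 4.026, cos(θ/2) ≈ -0.427932, sin(θ/2) ≈ 0.903811.
With a = amp(|0⟩) = 0 and b = amp(|1⟩) = 1:
new amp(|0⟩) = (-0.427932)·a + (-0.903811)·b = -0.9038
new amp(|1⟩) = (0.903811)·a + (-0.427932)·b = -0.4279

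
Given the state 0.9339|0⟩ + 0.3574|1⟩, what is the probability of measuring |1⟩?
0.1277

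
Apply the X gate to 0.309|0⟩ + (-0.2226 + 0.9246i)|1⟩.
(-0.2226 + 0.9246i)|0⟩ + 0.309|1⟩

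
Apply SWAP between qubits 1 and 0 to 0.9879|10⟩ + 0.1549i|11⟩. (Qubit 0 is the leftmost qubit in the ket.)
0.9879|01⟩ + 0.1549i|11⟩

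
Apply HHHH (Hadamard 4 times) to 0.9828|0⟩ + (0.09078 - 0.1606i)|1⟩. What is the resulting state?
0.9828|0⟩ + (0.09078 - 0.1606i)|1⟩

H² = I, so an even number of Hadamards cancels: H^4 = I and the state is unchanged.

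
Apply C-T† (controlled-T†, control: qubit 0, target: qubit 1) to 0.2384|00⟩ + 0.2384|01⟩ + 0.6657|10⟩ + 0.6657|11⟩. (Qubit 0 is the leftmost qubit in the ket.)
0.2384|00⟩ + 0.2384|01⟩ + 0.6657|10⟩ + (0.4707 - 0.4707i)|11⟩

C-T† leaves the control-|0⟩ kets |00⟩, |01⟩ unchanged and applies T† to qubit 1 on the control-|1⟩ pair (|10⟩, |11⟩).
T† = [[1, 0], [0, (1/√2 - (1/√2)i)]].
With a = amp(|10⟩) = 0.6657 and b = amp(|11⟩) = 0.6657:
new amp(|10⟩) = (1)·a = 0.6657
new amp(|11⟩) = (1/√2 - (1/√2)i)·b = (0.4707 - 0.4707i)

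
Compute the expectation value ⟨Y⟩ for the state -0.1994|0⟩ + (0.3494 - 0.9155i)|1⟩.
0.3651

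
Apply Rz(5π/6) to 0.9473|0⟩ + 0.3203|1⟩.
(0.2452 - 0.915i)|0⟩ + (0.0829 + 0.3094i)|1⟩

Rz(5π/6) = [[e^(−iθ/2), 0], [0, e^(iθ/2)]] with e^(±iθ/2) = cos(θ/2) ± i·sin(θ/2); θ = 5π/6, cos(θ/2) ≈ 0.258819, sin(θ/2) ≈ 0.965926.
With a = amp(|0⟩) = 0.9473 and b = amp(|1⟩) = 0.3203:
new amp(|0⟩) = (0.258819 - 0.965926i)·a = (0.2452 - 0.915i)
new amp(|1⟩) = (0.258819 + 0.965926i)·b = (0.0829 + 0.3094i)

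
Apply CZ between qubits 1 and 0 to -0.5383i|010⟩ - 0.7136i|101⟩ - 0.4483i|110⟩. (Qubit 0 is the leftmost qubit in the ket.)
-0.5383i|010⟩ - 0.7136i|101⟩ + 0.4483i|110⟩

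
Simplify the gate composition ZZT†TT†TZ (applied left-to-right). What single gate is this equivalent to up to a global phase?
Z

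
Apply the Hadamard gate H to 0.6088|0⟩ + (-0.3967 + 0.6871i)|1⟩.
(0.15 + 0.4859i)|0⟩ + (0.711 - 0.4859i)|1⟩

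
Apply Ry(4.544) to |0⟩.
-0.6451|0⟩ + 0.7641|1⟩

Ry(4.544) = [[cos(θ/2), −sin(θ/2)], [sin(θ/2), cos(θ/2)]]; θ = 4.544, cos(θ/2) ≈ -0.645138, sin(θ/2) ≈ 0.764066.
With a = amp(|0⟩) = 1 and b = amp(|1⟩) = 0:
new amp(|0⟩) = (-0.645138)·a + (-0.764066)·b = -0.6451
new amp(|1⟩) = (0.764066)·a + (-0.645138)·b = 0.7641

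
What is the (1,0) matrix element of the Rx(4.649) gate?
-0.7292i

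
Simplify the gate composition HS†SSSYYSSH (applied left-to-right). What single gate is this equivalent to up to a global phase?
I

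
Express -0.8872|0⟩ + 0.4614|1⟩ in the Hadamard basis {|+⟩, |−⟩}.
-0.3011|+⟩ - 0.9536|−⟩

With |ψ⟩ = α|0⟩ + β|1⟩, the Hadamard-basis coefficients are ⟨+|ψ⟩ = (α + β)/√2 and ⟨−|ψ⟩ = (α − β)/√2.
Here α = -0.8872, β = 0.4614: (α + β)/√2 = -0.3011, (α − β)/√2 = -0.9536.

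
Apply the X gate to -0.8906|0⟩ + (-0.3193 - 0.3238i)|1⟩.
(-0.3193 - 0.3238i)|0⟩ - 0.8906|1⟩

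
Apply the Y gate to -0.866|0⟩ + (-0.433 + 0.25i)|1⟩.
(0.25 + 0.433i)|0⟩ - 0.866i|1⟩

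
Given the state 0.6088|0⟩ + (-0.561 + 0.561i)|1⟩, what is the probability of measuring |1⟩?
0.6294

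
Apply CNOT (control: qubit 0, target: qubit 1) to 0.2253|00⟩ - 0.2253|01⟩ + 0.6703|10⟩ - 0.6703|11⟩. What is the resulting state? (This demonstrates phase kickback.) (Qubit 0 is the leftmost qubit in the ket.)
0.2253|00⟩ - 0.2253|01⟩ - 0.6703|10⟩ + 0.6703|11⟩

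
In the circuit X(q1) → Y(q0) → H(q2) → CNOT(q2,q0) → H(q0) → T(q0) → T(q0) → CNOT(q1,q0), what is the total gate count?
8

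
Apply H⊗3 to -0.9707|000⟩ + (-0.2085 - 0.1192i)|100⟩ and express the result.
(-0.4169 - 0.04214i)|000⟩ + (-0.4169 - 0.04214i)|001⟩ + (-0.4169 - 0.04214i)|010⟩ + (-0.4169 - 0.04214i)|011⟩ + (-0.2695 + 0.04214i)|100⟩ + (-0.2695 + 0.04214i)|101⟩ + (-0.2695 + 0.04214i)|110⟩ + (-0.2695 + 0.04214i)|111⟩

H⊗3 gives amp(|y⟩) = (1/2√2) Σ_x (−1)^(x·y) amp(|x⟩), where x·y is the number of positions in which both x and y have a 1.
|000⟩: (-0.9707 + (-0.2085 - 0.1192i))/(2√2) = (-0.4169 - 0.04214i)
|001⟩: (-0.9707 + (-0.2085 - 0.1192i))/(2√2) = (-0.4169 - 0.04214i)
|010⟩: (-0.9707 + (-0.2085 - 0.1192i))/(2√2) = (-0.4169 - 0.04214i)
|011⟩: (-0.9707 + (-0.2085 - 0.1192i))/(2√2) = (-0.4169 - 0.04214i)
|100⟩: (-0.9707 - (-0.2085 - 0.1192i))/(2√2) = (-0.2695 + 0.04214i)
|101⟩: (-0.9707 - (-0.2085 - 0.1192i))/(2√2) = (-0.2695 + 0.04214i)
|110⟩: (-0.9707 - (-0.2085 - 0.1192i))/(2√2) = (-0.2695 + 0.04214i)
|111⟩: (-0.9707 - (-0.2085 - 0.1192i))/(2√2) = (-0.2695 + 0.04214i)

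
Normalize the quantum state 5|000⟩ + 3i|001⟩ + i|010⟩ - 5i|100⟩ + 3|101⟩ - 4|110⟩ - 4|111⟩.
0.4975|000⟩ + 0.2985i|001⟩ + 0.0995i|010⟩ - 0.4975i|100⟩ + 0.2985|101⟩ - 0.398|110⟩ - 0.398|111⟩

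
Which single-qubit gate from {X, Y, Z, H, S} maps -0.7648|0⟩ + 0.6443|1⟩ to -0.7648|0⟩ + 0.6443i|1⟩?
S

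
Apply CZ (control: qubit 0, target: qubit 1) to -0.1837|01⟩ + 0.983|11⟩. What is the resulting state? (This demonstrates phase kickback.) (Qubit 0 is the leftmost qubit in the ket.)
-0.1837|01⟩ - 0.983|11⟩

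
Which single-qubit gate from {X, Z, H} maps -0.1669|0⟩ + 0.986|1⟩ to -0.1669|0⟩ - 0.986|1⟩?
Z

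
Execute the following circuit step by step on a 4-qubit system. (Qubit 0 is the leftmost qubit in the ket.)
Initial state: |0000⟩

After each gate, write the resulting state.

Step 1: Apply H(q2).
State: 1/√2|0000⟩ + 1/√2|0010⟩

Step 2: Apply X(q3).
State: 1/√2|0001⟩ + 1/√2|0011⟩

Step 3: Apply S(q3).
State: (1/√2)i|0001⟩ + (1/√2)i|0011⟩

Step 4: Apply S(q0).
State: (1/√2)i|0001⟩ + (1/√2)i|0011⟩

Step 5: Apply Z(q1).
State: (1/√2)i|0001⟩ + (1/√2)i|0011⟩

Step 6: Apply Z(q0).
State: (1/√2)i|0001⟩ + (1/√2)i|0011⟩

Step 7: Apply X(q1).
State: (1/√2)i|0101⟩ + (1/√2)i|0111⟩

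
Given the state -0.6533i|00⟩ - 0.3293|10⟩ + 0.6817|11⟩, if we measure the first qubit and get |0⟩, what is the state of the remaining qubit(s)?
-i|0⟩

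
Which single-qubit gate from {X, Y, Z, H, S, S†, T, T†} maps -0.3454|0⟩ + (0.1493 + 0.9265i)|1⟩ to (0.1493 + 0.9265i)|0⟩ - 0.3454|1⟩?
X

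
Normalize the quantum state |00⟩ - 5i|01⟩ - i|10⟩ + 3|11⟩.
0.1667|00⟩ - 0.8333i|01⟩ - 0.1667i|10⟩ + 1/2|11⟩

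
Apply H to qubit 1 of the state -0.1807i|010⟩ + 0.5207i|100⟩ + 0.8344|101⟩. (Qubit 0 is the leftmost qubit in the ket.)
-0.1278i|000⟩ + 0.1278i|010⟩ + 0.3682i|100⟩ + 0.59|101⟩ + 0.3682i|110⟩ + 0.59|111⟩

H on qubit 1 mixes each pair of kets that differ only in qubit 1: amplitudes (a, b) of (|…0…⟩, |…1…⟩) become ((a + b)/√2, (a − b)/√2). Kets absent from the input have amplitude 0.
(|000⟩, |010⟩): (a, b) = (0, -0.1807i) → (-0.1278i, 0.1278i)
(|100⟩, |110⟩): (a, b) = (0.5207i, 0) → (0.3682i, 0.3682i)
(|101⟩, |111⟩): (a, b) = (0.8344, 0) → (0.59, 0.59)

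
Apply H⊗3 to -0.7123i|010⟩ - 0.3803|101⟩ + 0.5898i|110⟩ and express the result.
(-0.1345 - 0.04331i)|000⟩ + (0.1345 - 0.04331i)|001⟩ + (-0.1345 + 0.04331i)|010⟩ + (0.1345 + 0.04331i)|011⟩ + (0.1345 - 0.4604i)|100⟩ + (-0.1345 - 0.4604i)|101⟩ + (0.1345 + 0.4604i)|110⟩ + (-0.1345 + 0.4604i)|111⟩

H⊗3 gives amp(|y⟩) = (1/2√2) Σ_x (−1)^(x·y) amp(|x⟩), where x·y is the number of positions in which both x and y have a 1.
|000⟩: (-0.7123i - 0.3803 + 0.5898i)/(2√2) = (-0.1345 - 0.04331i)
|001⟩: (-0.7123i + 0.3803 + 0.5898i)/(2√2) = (0.1345 - 0.04331i)
|010⟩: (0.7123i - 0.3803 - 0.5898i)/(2√2) = (-0.1345 + 0.04331i)
|011⟩: (0.7123i + 0.3803 - 0.5898i)/(2√2) = (0.1345 + 0.04331i)
|100⟩: (-0.7123i + 0.3803 - 0.5898i)/(2√2) = (0.1345 - 0.4604i)
|101⟩: (-0.7123i - 0.3803 - 0.5898i)/(2√2) = (-0.1345 - 0.4604i)
|110⟩: (0.7123i + 0.3803 + 0.5898i)/(2√2) = (0.1345 + 0.4604i)
|111⟩: (0.7123i - 0.3803 + 0.5898i)/(2√2) = (-0.1345 + 0.4604i)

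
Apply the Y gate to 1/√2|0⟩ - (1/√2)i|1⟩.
-1/√2|0⟩ + (1/√2)i|1⟩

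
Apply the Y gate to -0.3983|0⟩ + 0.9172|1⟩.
-0.9172i|0⟩ - 0.3983i|1⟩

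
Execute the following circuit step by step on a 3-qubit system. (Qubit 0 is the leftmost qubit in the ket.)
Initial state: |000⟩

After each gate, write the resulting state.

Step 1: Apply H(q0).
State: 1/√2|000⟩ + 1/√2|100⟩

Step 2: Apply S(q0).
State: 1/√2|000⟩ + (1/√2)i|100⟩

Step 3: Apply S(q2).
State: 1/√2|000⟩ + (1/√2)i|100⟩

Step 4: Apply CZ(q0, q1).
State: 1/√2|000⟩ + (1/√2)i|100⟩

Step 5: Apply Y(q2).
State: (1/√2)i|001⟩ - 1/√2|101⟩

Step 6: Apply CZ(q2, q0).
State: (1/√2)i|001⟩ + 1/√2|101⟩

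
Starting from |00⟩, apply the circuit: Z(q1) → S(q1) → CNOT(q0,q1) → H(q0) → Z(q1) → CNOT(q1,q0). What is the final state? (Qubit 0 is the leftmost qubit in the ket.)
1/√2|00⟩ + 1/√2|10⟩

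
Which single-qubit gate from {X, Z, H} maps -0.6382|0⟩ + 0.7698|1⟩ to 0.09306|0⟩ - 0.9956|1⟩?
H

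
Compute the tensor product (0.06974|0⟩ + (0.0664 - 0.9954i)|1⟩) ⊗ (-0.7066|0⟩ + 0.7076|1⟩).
-0.04928|00⟩ + 0.04935|01⟩ + (-0.04692 + 0.7033i)|10⟩ + (0.04698 - 0.7043i)|11⟩

amp(|b₁b₂…⟩) = product of the factor amplitudes for bits b₁, b₂, …; only kets whose every factor amplitude is nonzero survive.
|00⟩: (0.06974)(-0.7066) = -0.04928
|01⟩: (0.06974)(0.7076) = 0.04935
|10⟩: (0.0664 - 0.9954i)(-0.7066) = (-0.04692 + 0.7033i)
|11⟩: (0.0664 - 0.9954i)(0.7076) = (0.04698 - 0.7043i)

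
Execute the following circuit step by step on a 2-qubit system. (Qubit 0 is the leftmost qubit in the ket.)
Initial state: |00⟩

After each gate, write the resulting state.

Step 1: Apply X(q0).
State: |10⟩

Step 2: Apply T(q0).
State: (1/√2 + (1/√2)i)|10⟩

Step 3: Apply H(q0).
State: (1/2 + (1/2)i)|00⟩ + (-1/2 - (1/2)i)|10⟩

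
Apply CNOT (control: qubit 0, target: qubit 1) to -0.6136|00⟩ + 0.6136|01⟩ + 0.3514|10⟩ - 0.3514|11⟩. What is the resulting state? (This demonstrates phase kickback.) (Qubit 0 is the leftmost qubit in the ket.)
-0.6136|00⟩ + 0.6136|01⟩ - 0.3514|10⟩ + 0.3514|11⟩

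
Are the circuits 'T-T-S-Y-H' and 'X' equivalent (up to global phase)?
No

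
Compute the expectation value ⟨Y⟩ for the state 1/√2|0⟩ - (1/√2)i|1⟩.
-1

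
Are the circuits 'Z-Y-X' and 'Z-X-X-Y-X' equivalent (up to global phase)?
Yes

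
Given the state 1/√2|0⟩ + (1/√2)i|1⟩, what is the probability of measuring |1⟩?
1/2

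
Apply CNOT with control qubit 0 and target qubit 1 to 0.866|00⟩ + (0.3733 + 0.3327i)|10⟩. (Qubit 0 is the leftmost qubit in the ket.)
0.866|00⟩ + (0.3733 + 0.3327i)|11⟩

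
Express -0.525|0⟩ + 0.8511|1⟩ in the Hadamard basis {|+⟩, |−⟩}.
0.2306|+⟩ - 0.973|−⟩

With |ψ⟩ = α|0⟩ + β|1⟩, the Hadamard-basis coefficients are ⟨+|ψ⟩ = (α + β)/√2 and ⟨−|ψ⟩ = (α − β)/√2.
Here α = -0.525, β = 0.8511: (α + β)/√2 = 0.2306, (α − β)/√2 = -0.973.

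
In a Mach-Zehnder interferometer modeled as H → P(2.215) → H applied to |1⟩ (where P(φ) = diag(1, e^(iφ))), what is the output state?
(0.8003 - 0.3998i)|0⟩ + (0.1997 + 0.3998i)|1⟩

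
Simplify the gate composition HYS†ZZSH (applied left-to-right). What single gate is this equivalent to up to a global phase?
Y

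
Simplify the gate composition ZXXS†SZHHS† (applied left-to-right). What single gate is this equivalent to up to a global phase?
S†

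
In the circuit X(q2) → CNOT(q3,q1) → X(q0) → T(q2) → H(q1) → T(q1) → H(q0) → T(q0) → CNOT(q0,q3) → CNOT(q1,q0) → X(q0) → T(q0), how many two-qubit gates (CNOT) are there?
3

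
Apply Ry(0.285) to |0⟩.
0.9899|0⟩ + 0.142|1⟩

Ry(0.285) = [[cos(θ/2), −sin(θ/2)], [sin(θ/2), cos(θ/2)]]; θ = 0.285, cos(θ/2) ≈ 0.989864, sin(θ/2) ≈ 0.142018.
With a = amp(|0⟩) = 1 and b = amp(|1⟩) = 0:
new amp(|0⟩) = (0.989864)·a + (-0.142018)·b = 0.9899
new amp(|1⟩) = (0.142018)·a + (0.989864)·b = 0.142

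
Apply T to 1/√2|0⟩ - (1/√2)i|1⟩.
1/√2|0⟩ + (1/2 - (1/2)i)|1⟩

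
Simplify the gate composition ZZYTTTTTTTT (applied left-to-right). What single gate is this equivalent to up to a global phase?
Y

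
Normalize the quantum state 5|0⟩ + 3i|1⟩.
0.8575|0⟩ + 0.5145i|1⟩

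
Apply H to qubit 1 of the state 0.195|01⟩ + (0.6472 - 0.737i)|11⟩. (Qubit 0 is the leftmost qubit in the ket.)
0.1379|00⟩ - 0.1379|01⟩ + (0.4576 - 0.5211i)|10⟩ + (-0.4576 + 0.5211i)|11⟩

H on qubit 1 mixes each pair of kets that differ only in qubit 1: amplitudes (a, b) of (|…0…⟩, |…1…⟩) become ((a + b)/√2, (a − b)/√2). Kets absent from the input have amplitude 0.
(|00⟩, |01⟩): (a, b) = (0, 0.195) → (0.1379, -0.1379)
(|10⟩, |11⟩): (a, b) = (0, (0.6472 - 0.737i)) → ((0.4576 - 0.5211i), (-0.4576 + 0.5211i))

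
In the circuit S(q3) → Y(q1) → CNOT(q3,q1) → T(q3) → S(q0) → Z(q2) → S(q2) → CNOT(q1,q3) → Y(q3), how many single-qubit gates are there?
7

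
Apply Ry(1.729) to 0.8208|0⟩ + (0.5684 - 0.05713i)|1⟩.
(0.1003 + 0.04346i)|0⟩ + (0.9933 - 0.03708i)|1⟩

Ry(1.729) = [[cos(θ/2), −sin(θ/2)], [sin(θ/2), cos(θ/2)]]; θ = 1.729, cos(θ/2) ≈ 0.649021, sin(θ/2) ≈ 0.760771.
With a = amp(|0⟩) = 0.8208 and b = amp(|1⟩) = (0.5684 - 0.05713i):
new amp(|0⟩) = (0.649021)·a + (-0.760771)·b = (0.1003 + 0.04346i)
new amp(|1⟩) = (0.760771)·a + (0.649021)·b = (0.9933 - 0.03708i)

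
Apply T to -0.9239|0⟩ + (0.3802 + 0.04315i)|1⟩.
-0.9239|0⟩ + (0.2383 + 0.2994i)|1⟩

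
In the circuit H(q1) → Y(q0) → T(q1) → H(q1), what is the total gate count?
4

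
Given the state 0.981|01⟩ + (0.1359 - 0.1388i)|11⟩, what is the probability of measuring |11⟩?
0.03773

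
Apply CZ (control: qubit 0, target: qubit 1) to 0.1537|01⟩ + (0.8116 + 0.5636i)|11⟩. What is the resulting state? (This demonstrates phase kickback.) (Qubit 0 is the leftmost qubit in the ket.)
0.1537|01⟩ + (-0.8116 - 0.5636i)|11⟩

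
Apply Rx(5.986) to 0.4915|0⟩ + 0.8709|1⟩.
(-0.4861 - 0.1289i)|0⟩ + (-0.8613 - 0.07276i)|1⟩

Rx(5.986) = [[cos(θ/2), −i·sin(θ/2)], [−i·sin(θ/2), cos(θ/2)]]; θ = 5.986, cos(θ/2) ≈ -0.98898, sin(θ/2) ≈ 0.148046.
With a = amp(|0⟩) = 0.4915 and b = amp(|1⟩) = 0.8709:
new amp(|0⟩) = (-0.98898)·a + (-0.148046i)·b = (-0.4861 - 0.1289i)
new amp(|1⟩) = (-0.148046i)·a + (-0.98898)·b = (-0.8613 - 0.07276i)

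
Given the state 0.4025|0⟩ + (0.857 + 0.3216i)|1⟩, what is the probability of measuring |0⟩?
0.162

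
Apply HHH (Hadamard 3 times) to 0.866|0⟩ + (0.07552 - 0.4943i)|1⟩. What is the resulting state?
(0.6658 - 0.3495i)|0⟩ + (0.559 + 0.3495i)|1⟩

H² = I, so H^3 = H: a single Hadamard. With (a, b) = (0.866, (0.07552 - 0.4943i)), H gives ((a + b)/√2, (a − b)/√2) = ((0.6658 - 0.3495i), (0.559 + 0.3495i)).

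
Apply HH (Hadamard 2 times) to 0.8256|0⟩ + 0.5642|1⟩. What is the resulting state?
0.8256|0⟩ + 0.5642|1⟩

H² = I, so an even number of Hadamards cancels: H^2 = I and the state is unchanged.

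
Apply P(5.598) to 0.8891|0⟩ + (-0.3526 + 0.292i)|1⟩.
0.8891|0⟩ + (-0.08824 + 0.4492i)|1⟩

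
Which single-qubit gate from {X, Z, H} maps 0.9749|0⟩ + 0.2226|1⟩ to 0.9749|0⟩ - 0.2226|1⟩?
Z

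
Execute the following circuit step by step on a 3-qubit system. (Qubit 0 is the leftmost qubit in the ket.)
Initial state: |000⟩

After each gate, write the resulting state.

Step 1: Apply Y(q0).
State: i|100⟩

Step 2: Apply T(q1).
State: i|100⟩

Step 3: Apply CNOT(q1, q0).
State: i|100⟩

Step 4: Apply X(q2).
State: i|101⟩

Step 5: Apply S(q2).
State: -|101⟩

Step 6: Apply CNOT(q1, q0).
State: -|101⟩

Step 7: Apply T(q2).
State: (-1/√2 - (1/√2)i)|101⟩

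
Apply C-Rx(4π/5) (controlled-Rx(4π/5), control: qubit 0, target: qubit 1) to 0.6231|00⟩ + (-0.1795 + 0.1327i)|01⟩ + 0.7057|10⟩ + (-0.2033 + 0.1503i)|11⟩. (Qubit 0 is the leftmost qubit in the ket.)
0.6231|00⟩ + (-0.1795 + 0.1327i)|01⟩ + (0.361 + 0.1933i)|10⟩ + (-0.06282 - 0.6247i)|11⟩

C-Rx(4π/5) leaves the control-|0⟩ kets |00⟩, |01⟩ unchanged and applies Rx(4π/5) to qubit 1 on the control-|1⟩ pair (|10⟩, |11⟩).
Rx(4π/5) = [[cos(θ/2), −i·sin(θ/2)], [−i·sin(θ/2), cos(θ/2)]]; θ = 4π/5, cos(θ/2) ≈ 0.309017, sin(θ/2) ≈ 0.951057.
With a = amp(|10⟩) = 0.7057 and b = amp(|11⟩) = (-0.2033 + 0.1503i):
new amp(|10⟩) = (0.309017)·a + (-0.951057i)·b = (0.361 + 0.1933i)
new amp(|11⟩) = (-0.951057i)·a + (0.309017)·b = (-0.06282 - 0.6247i)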